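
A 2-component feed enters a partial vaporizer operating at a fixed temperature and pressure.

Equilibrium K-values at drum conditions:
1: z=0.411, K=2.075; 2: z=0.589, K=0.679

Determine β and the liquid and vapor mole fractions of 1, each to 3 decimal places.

Binary case is linear: z₁(K₁−1)(1+β(K₂−1)) + z₂(K₂−1)(1+β(K₁−1)) = 0
⇒ β = [z₁(K₁−1)+z₂(K₂−1)] / [−(K₁−1)(K₂−1)] = 0.2528/0.3451 = 0.732
Compositions from xᵢ = zᵢ/(1+β(Kᵢ−1)), yᵢ = Kᵢxᵢ:
  1: x = 0.230, y = 0.477
  2: x = 0.770, y = 0.523

β = 0.732, x_1 = 0.230, y_1 = 0.477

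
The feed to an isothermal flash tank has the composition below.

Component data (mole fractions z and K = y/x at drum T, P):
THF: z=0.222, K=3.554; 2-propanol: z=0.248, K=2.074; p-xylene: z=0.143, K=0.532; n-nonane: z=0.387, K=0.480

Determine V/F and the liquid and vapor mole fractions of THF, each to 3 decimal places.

Material balance + equilibrium reduce to Σ zᵢ(Kᵢ−1)/(1+V/F(Kᵢ−1)) = 0.
Check two-phase: ΣzᵢKᵢ = 1.565 > 1 and Σzᵢ/Kᵢ = 1.257 > 1, so g(0) = 0.565 > 0 and g(1) = -0.257 < 0.
Newton–Raphson from V/F = 0.54:
  V/F = 0.540: g = 0.0375, g' = -0.629 → V/F = 0.600
  V/F = 0.600: g = 0.0005, g' = -0.613 → V/F = 0.601
Converged at V/F = 0.601.
Compositions from xᵢ = zᵢ/(1+V/F(Kᵢ−1)), yᵢ = Kᵢxᵢ:
  THF: x = 0.088, y = 0.311
  2-propanol: x = 0.151, y = 0.313
  p-xylene: x = 0.199, y = 0.106
  n-nonane: x = 0.563, y = 0.270

V/F = 0.601, x_THF = 0.088, y_THF = 0.311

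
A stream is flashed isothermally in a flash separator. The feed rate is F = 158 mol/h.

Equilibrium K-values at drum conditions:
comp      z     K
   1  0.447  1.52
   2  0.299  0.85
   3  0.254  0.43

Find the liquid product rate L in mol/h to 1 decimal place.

L = 125.7 mol/h

Material balance + equilibrium reduce to Σ zᵢ(Kᵢ−1)/(1+ψ(Kᵢ−1)) = 0.
Check two-phase: ΣzᵢKᵢ = 1.043 > 1 and Σzᵢ/Kᵢ = 1.237 > 1, so g(0) = 0.043 > 0 and g(1) = -0.237 < 0.
Iterate (Newton) starting at ψ = 0.51:
  ψ = 0.510: g = -0.0690, g' = -0.247 → ψ = 0.231
  ψ = 0.231: g = -0.0057, g' = -0.213 → ψ = 0.204
Converged at ψ = 0.204.
Then V = ψ·F = 0.2042·158 = 32.3 mol/h and L = F − V = 125.7 mol/h.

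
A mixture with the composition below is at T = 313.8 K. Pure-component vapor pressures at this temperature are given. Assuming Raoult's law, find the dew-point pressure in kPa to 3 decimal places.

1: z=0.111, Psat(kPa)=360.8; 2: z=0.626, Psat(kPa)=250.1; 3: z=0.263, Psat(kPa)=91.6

Pdew = 176.000 kPa

At the dew point ψ → 1, so Σzᵢ/Kᵢ = 1 with Kᵢ = Pᵢˢᵃᵗ/P ⇒ 1/P = Σzᵢ/Pᵢˢᵃᵗ.
1/P = 0.111/360.8 + 0.626/250.1 + 0.263/91.6 = 0.005682 ⇒ P = 176.000 kPa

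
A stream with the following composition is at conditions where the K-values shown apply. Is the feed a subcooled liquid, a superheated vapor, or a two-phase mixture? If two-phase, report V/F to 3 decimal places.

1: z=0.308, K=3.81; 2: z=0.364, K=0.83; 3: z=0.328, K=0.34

ΣzᵢKᵢ = 1.587; Σzᵢ/Kᵢ = 1.484.
Both exceed 1, so a two-phase solution exists.
Rachford–Rice: g(ψ) = Σ zᵢ(Kᵢ−1)/(1+ψ(Kᵢ−1)) = 0.
Newton iteration, ψ⁰ = 0.43:
  ψ = 0.430: g = 0.0229, g' = -0.789 → ψ = 0.459
Converged at ψ = 0.459.

two-phase, V/F = 0.459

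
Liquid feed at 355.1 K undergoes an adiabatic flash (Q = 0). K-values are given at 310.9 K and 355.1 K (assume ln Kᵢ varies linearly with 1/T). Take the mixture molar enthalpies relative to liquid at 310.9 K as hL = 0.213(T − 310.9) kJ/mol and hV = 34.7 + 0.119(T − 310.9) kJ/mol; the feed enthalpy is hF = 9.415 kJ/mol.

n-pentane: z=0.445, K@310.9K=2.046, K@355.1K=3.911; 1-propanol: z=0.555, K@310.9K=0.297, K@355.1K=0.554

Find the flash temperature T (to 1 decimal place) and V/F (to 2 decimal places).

T = 317.7 K, V/F = 0.23

Adiabatic flash: solve Rachford–Rice at each trial T, then check hF = ψ·hV(T) + (1−ψ)·hL(T).
  T = 310.9 K: K = (2.046, 0.297), RR gives ψ = 0.102, H_out = 3.554 kJ/mol
  T = 355.1 K: K = (3.911, 0.554), RR gives ψ = 0.807, H_out = 34.068 kJ/mol
  T = 333.0 K: K = (2.890, 0.414), RR gives ψ = 0.466, H_out = 19.907 kJ/mol
  T = 321.9 K: K = (2.444, 0.352), RR gives ψ = 0.303, H_out = 12.541 kJ/mol
  T = 316.4 K: K = (2.240, 0.324), RR gives ψ = 0.211, H_out = 8.372 kJ/mol
  T = 319.1 K: K = (2.339, 0.338), RR gives ψ = 0.257, H_out = 10.482 kJ/mol
  T = 317.8 K: K = (2.291, 0.331), RR gives ψ = 0.235, H_out = 9.483 kJ/mol
Linear interpolation between T = 316.4 (H_out = 8.372) and T = 317.8 (H_out = 9.483) on hF = 9.415 gives T ≈ 317.7 K, at which ψ = 0.23.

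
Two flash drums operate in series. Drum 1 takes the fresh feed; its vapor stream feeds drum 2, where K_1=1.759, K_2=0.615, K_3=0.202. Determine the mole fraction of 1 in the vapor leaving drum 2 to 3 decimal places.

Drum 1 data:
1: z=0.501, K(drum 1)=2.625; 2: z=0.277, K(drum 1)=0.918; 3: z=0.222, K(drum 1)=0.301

Drum 1:
Newton–Raphson from ψ₁ = 0.44:
  ψ₁ = 0.440: g = 0.2270, g' = -0.678 → ψ₁ = 0.775
  ψ₁ = 0.775: g = -0.0024, g' = -0.778 → ψ₁ = 0.772
Converged at ψ₁ = 0.772.
Drum-1 compositions:
  1: x = 0.222, y = 0.583
  2: x = 0.296, y = 0.271
  3: x = 0.482, y = 0.145
Drum-2 feed = drum-1 vapor: z₂ = (0.5834, 0.2715, 0.1451).
Drum 2:
Material balance + equilibrium reduce to Σ zᵢ(Kᵢ−1)/(1+ψ₂(Kᵢ−1)) = 0.
Check two-phase: ΣzᵢKᵢ = 1.223 > 1 and Σzᵢ/Kᵢ = 1.491 > 1, so g(0) = 0.223 > 0 and g(1) = -0.491 < 0.
Iterate (Newton) starting at ψ₂ = 0.5:
  ψ₂ = 0.500: g = -0.0011, g' = -0.494 → ψ₂ = 0.498
Converged at ψ₂ = 0.498.
  1: x = 0.423, y = 0.745
  2: x = 0.336, y = 0.207
  3: x = 0.241, y = 0.049

y_1 (drum 2) = 0.745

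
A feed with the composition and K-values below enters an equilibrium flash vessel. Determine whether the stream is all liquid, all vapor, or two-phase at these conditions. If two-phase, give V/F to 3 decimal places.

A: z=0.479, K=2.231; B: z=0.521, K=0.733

all vapor

ΣzᵢKᵢ = 1.451; Σzᵢ/Kᵢ = 0.925.
Since Σzᵢ/Kᵢ < 1 the mixture is above its dew point — single vapor phase.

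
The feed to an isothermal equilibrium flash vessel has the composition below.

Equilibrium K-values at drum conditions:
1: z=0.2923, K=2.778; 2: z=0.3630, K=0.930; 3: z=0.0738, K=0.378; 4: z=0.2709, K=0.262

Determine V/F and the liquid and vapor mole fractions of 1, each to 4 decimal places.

Material balance + equilibrium reduce to Σ zᵢ(Kᵢ−1)/(1+V/F(Kᵢ−1)) = 0.
Check two-phase: ΣzᵢKᵢ = 1.2485 > 1 and Σzᵢ/Kᵢ = 1.7247 > 1, so g(0) = 0.2485 > 0 and g(1) = -0.7247 < 0.
Iterate (Newton) starting at V/F = 0.58:
  V/F = 0.5800: g = -0.19198, g' = -0.7468 → V/F = 0.3229
  V/F = 0.3229: g = -0.01577, g' = -0.6738 → V/F = 0.2995
  V/F = 0.2995: g = 0.00009, g' = -0.6816 → V/F = 0.2997
Converged at V/F = 0.2997.
Compositions from xᵢ = zᵢ/(1+V/F(Kᵢ−1)), yᵢ = Kᵢxᵢ:
  1: x = 0.1907, y = 0.5298
  2: x = 0.3708, y = 0.3448
  3: x = 0.0907, y = 0.0343
  4: x = 0.3478, y = 0.0911

V/F = 0.2997, x_1 = 0.1907, y_1 = 0.5298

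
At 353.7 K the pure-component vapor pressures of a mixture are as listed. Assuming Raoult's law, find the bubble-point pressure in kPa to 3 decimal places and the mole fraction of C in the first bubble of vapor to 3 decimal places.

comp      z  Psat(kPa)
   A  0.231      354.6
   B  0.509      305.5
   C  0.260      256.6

Pbub = 304.128 kPa, y_C = 0.219

At the bubble point ψ → 0, so ΣzᵢKᵢ = 1 with Kᵢ = Pᵢˢᵃᵗ/P ⇒ P = ΣzᵢPᵢˢᵃᵗ.
P = 0.231·354.6 + 0.509·305.5 + 0.260·256.6 = 304.128 kPa
yᵢ = zᵢPᵢˢᵃᵗ/P ⇒ y_C = 0.260·256.6/304.128 = 0.219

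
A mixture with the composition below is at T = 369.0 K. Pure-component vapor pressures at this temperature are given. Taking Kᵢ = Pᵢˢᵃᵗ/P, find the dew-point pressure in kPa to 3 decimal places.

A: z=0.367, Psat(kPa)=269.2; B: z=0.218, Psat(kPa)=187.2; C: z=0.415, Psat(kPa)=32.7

Pdew = 65.708 kPa

At the dew point ψ → 1, so Σzᵢ/Kᵢ = 1 with Kᵢ = Pᵢˢᵃᵗ/P ⇒ 1/P = Σzᵢ/Pᵢˢᵃᵗ.
1/P = 0.367/269.2 + 0.218/187.2 + 0.415/32.7 = 0.015219 ⇒ P = 65.708 kPa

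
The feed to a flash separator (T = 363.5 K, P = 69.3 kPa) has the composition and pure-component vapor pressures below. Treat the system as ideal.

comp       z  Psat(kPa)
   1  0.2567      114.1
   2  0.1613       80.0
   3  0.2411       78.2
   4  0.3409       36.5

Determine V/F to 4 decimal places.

Raoult's law: Kᵢ = Pᵢˢᵃᵗ/P = Pᵢˢᵃᵗ/69.3.
  K_1 = 114.1/69.3 = 1.646465, K_2 = 80.0/69.3 = 1.154401, K_3 = 78.2/69.3 = 1.128427, K_4 = 36.5/69.3 = 0.526696
Material balance + equilibrium reduce to Σ zᵢ(Kᵢ−1)/(1+V/F(Kᵢ−1)) = 0.
Check two-phase: ΣzᵢKᵢ = 1.0605 > 1 and Σzᵢ/Kᵢ = 1.1565 > 1, so g(0) = 0.0605 > 0 and g(1) = -0.1565 < 0.
Iterate (Newton) starting at V/F = 0.55:
  V/F = 0.5500: g = -0.04384, g' = -0.2047 → V/F = 0.3358
  V/F = 0.3358: g = -0.00214, g' = -0.1875 → V/F = 0.3244
Converged at V/F = 0.3244.

V/F = 0.3244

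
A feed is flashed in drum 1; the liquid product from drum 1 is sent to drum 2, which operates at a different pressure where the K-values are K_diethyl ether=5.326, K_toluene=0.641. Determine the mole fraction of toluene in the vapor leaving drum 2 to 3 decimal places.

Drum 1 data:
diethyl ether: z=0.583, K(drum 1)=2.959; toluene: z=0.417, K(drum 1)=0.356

y_toluene (drum 2) = 0.592

Drum 1:
Rachford–Rice: g(ψ₁) = Σ zᵢ(Kᵢ−1)/(1+ψ₁(Kᵢ−1)) = 0.
Feasibility: ΣzᵢKᵢ = 1.874, Σzᵢ/Kᵢ = 1.368 — both > 1, two phases present.
Newton iteration, ψ₁⁰ = 0.5:
  ψ₁ = 0.500: g = 0.1809, g' = -0.947 → ψ₁ = 0.691
  ψ₁ = 0.691: g = 0.0014, g' = -0.965 → ψ₁ = 0.692
Converged at ψ₁ = 0.692.
Drum-1 compositions:
  diethyl ether: x = 0.247, y = 0.732
  toluene: x = 0.753, y = 0.268
Drum-2 feed = drum-1 liquid: z₂ = (0.2474, 0.7526).
Drum 2:
Material balance + equilibrium reduce to Σ zᵢ(Kᵢ−1)/(1+ψ₂(Kᵢ−1)) = 0.
Check two-phase: ΣzᵢKᵢ = 1.800 > 1 and Σzᵢ/Kᵢ = 1.221 > 1, so g(0) = 0.800 > 0 and g(1) = -0.221 < 0.
Binary case is linear: z₁(K₁−1)(1+ψ₂(K₂−1)) + z₂(K₂−1)(1+ψ₂(K₁−1)) = 0
⇒ ψ₂ = [z₁(K₁−1)+z₂(K₂−1)] / [−(K₁−1)(K₂−1)] = 0.8001/1.5530 = 0.515
  diethyl ether: x = 0.077, y = 0.408
  toluene: x = 0.923, y = 0.592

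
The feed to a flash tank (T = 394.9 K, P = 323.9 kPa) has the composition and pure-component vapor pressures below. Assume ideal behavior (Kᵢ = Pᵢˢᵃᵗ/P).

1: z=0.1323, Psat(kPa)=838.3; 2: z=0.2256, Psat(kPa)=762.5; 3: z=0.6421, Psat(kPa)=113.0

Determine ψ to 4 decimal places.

Raoult's law: Kᵢ = Pᵢˢᵃᵗ/P = Pᵢˢᵃᵗ/323.9.
  K_1 = 838.3/323.9 = 2.588144, K_2 = 762.5/323.9 = 2.354122, K_3 = 113.0/323.9 = 0.348873
Material balance + equilibrium reduce to Σ zᵢ(Kᵢ−1)/(1+ψ(Kᵢ−1)) = 0.
Check two-phase: ΣzᵢKᵢ = 1.0975 > 1 and Σzᵢ/Kᵢ = 1.9874 > 1, so g(0) = 0.0975 > 0 and g(1) = -0.9874 < 0.
Iterate (Newton) starting at ψ = 0.67:
  ψ = 0.6700: g = -0.47966, g' = -1.0486 → ψ = 0.2126
  ψ = 0.2126: g = -0.09097, g' = -0.8026 → ψ = 0.0992
  ψ = 0.0992: g = 0.00383, g' = -0.8816 → ψ = 0.1036
Converged at ψ = 0.1036.

ψ = 0.1036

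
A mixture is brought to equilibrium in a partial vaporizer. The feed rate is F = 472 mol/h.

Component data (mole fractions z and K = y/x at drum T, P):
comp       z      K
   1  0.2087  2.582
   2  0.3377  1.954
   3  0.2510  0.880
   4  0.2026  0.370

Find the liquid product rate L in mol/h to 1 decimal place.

L = 62.2 mol/h

Material balance + equilibrium reduce to Σ zᵢ(Kᵢ−1)/(1+β(Kᵢ−1)) = 0.
Feasibility: ΣzᵢKᵢ = 1.4946, Σzᵢ/Kᵢ = 1.0864 — both > 1, two phases present.
Iterate (Newton) starting at β = 0.48:
  β = 0.4800: g = 0.19371, g' = -0.4826 → β = 0.8813
  β = 0.8813: g = -0.00776, g' = -0.5929 → β = 0.8683
  β = 0.8683: g = -0.00008, g' = -0.5810 → β = 0.8681
Converged at β = 0.8681.
Then V = β·F = 0.8681·472 = 409.8 mol/h and L = F − V = 62.2 mol/h.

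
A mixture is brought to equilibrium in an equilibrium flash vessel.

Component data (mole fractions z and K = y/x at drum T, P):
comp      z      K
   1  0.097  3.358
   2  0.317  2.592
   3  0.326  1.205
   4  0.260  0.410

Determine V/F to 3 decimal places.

Iterate (Newton) starting at V/F = 0.5:
  V/F = 0.500: g = 0.2290, g' = -0.556 → V/F = 0.912
  V/F = 0.912: g = 0.0027, g' = -0.622 → V/F = 0.916
Converged at V/F = 0.916.

V/F = 0.916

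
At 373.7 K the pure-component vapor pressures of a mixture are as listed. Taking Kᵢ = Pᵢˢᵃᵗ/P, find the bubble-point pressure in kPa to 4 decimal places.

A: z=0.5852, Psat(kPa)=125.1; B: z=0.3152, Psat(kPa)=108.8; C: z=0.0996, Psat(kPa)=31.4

At the bubble point ψ → 0, so ΣzᵢKᵢ = 1 with Kᵢ = Pᵢˢᵃᵗ/P ⇒ P = ΣzᵢPᵢˢᵃᵗ.
P = 0.5852·125.1 + 0.3152·108.8 + 0.0996·31.4 = 110.6297 kPa

Pbub = 110.6297 kPa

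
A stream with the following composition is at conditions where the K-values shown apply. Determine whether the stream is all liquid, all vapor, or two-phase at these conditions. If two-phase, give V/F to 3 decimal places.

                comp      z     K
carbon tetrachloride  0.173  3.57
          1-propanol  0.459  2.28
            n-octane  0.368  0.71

all vapor

ΣzᵢKᵢ = 1.925; Σzᵢ/Kᵢ = 0.768.
Since Σzᵢ/Kᵢ < 1 the mixture is above its dew point — single vapor phase.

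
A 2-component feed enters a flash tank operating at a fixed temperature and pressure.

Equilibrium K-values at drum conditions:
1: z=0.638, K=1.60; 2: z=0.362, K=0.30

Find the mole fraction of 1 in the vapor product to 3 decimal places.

Material balance + equilibrium reduce to Σ zᵢ(Kᵢ−1)/(1+ψ(Kᵢ−1)) = 0.
Feasibility: ΣzᵢKᵢ = 1.129, Σzᵢ/Kᵢ = 1.605 — both > 1, two phases present.
Iterate (Newton) starting at ψ = 0.5:
  ψ = 0.500: g = -0.0954, g' = -0.556 → ψ = 0.328
  ψ = 0.328: g = -0.0092, g' = -0.459 → ψ = 0.308
Converged at ψ = 0.308.
Compositions from xᵢ = zᵢ/(1+ψ(Kᵢ−1)), yᵢ = Kᵢxᵢ:
  1: x = 0.538, y = 0.862
  2: x = 0.462, y = 0.138

y_1 = 0.862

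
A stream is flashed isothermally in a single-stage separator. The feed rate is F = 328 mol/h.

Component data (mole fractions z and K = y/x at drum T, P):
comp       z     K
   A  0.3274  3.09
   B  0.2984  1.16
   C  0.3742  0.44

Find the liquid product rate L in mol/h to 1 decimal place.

Newton–Raphson from ψ = 0.5:
  ψ = 0.5000: g = 0.08777, g' = -0.5749 → ψ = 0.6527
  ψ = 0.6527: g = 0.00241, g' = -0.5536 → ψ = 0.6570
Converged at ψ = 0.6570.
Then V = ψ·F = 0.6570·328 = 215.5 mol/h and L = F − V = 112.5 mol/h.

L = 112.5 mol/h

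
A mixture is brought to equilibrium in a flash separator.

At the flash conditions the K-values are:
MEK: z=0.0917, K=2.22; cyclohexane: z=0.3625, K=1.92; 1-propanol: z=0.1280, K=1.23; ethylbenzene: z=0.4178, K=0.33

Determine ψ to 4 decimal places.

ψ = 0.3363

Newton iteration, ψ⁰ = 0.5:
  ψ = 0.5000: g = -0.09663, g' = -0.6261 → ψ = 0.3457
  ψ = 0.3457: g = -0.00531, g' = -0.5676 → ψ = 0.3363
Converged at ψ = 0.3363.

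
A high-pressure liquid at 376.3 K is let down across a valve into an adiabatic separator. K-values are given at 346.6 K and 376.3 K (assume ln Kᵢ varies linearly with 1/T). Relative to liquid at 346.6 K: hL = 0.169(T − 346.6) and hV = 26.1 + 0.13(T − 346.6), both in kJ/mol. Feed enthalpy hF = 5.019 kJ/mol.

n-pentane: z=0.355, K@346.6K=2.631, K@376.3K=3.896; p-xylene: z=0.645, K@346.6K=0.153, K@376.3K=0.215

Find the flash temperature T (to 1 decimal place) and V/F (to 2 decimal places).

T = 358.0 K, V/F = 0.12

Adiabatic flash: solve Rachford–Rice at each trial T, then check hF = ψ·hV(T) + (1−ψ)·hL(T).
  T = 346.6 K: K = (2.631, 0.153), RR gives ψ = 0.024, H_out = 0.618 kJ/mol
  T = 376.3 K: K = (3.896, 0.215), RR gives ψ = 0.230, H_out = 10.744 kJ/mol
  T = 361.5 K: K = (3.230, 0.183), RR gives ψ = 0.145, H_out = 6.221 kJ/mol
  T = 354.1 K: K = (2.923, 0.168), RR gives ψ = 0.091, H_out = 3.619 kJ/mol
  T = 357.8 K: K = (3.074, 0.175), RR gives ψ = 0.119, H_out = 4.957 kJ/mol
  T = 359.6 K: K = (3.149, 0.179), RR gives ψ = 0.132, H_out = 5.580 kJ/mol
Linear interpolation between T = 357.8 (H_out = 4.957) and T = 359.6 (H_out = 5.580) on hF = 5.019 gives T ≈ 358.0 K, at which ψ = 0.12.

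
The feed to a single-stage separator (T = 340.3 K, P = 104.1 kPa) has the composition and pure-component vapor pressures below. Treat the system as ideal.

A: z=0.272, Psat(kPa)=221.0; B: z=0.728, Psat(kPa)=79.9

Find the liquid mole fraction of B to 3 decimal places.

Raoult's law: Kᵢ = Pᵢˢᵃᵗ/P = Pᵢˢᵃᵗ/104.1.
  K_A = 221.0/104.1 = 2.12296, K_B = 79.9/104.1 = 0.76753
Rachford–Rice: g(β) = Σ zᵢ(Kᵢ−1)/(1+β(Kᵢ−1)) = 0.
g(0) = ΣzᵢKᵢ − 1 = 0.136 and g(1) = 1 − Σzᵢ/Kᵢ = -0.077, so a root lies in (0, 1).
Binary case is linear: z₁(K₁−1)(1+β(K₂−1)) + z₂(K₂−1)(1+β(K₁−1)) = 0
⇒ β = [z₁(K₁−1)+z₂(K₂−1)] / [−(K₁−1)(K₂−1)] = 0.1362/0.2611 = 0.522
Compositions from xᵢ = zᵢ/(1+β(Kᵢ−1)), yᵢ = Kᵢxᵢ:
  A: x = 0.172, y = 0.364
  B: x = 0.828, y = 0.636

x_B = 0.828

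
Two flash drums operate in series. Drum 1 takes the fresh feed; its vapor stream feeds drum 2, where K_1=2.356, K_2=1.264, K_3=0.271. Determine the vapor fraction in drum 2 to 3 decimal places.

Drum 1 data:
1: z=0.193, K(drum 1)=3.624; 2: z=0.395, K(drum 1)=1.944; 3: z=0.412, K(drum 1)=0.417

Drum 1:
Material balance + equilibrium reduce to Σ zᵢ(Kᵢ−1)/(1+ψ₁(Kᵢ−1)) = 0.
Check two-phase: ΣzᵢKᵢ = 1.639 > 1 and Σzᵢ/Kᵢ = 1.244 > 1, so g(0) = 0.639 > 0 and g(1) = -0.244 < 0.
Newton–Raphson from ψ₁ = 0.48:
  ψ₁ = 0.480: g = 0.1472, g' = -0.697 → ψ₁ = 0.691
  ψ₁ = 0.691: g = 0.0033, g' = -0.690 → ψ₁ = 0.696
Converged at ψ₁ = 0.696.
Drum-1 compositions:
  1: x = 0.068, y = 0.247
  2: x = 0.238, y = 0.463
  3: x = 0.693, y = 0.289
Drum-2 feed = drum-1 vapor: z₂ = (0.2475, 0.4634, 0.2891).
Drum 2:
Rachford–Rice: g(ψ₂) = Σ zᵢ(Kᵢ−1)/(1+ψ₂(Kᵢ−1)) = 0.
g(0) = ΣzᵢKᵢ − 1 = 0.247 and g(1) = 1 − Σzᵢ/Kᵢ = -0.539, so a root lies in (0, 1).
Newton–Raphson from ψ₂ = 0.5:
  ψ₂ = 0.500: g = -0.0236, g' = -0.567 → ψ₂ = 0.458
Converged at ψ₂ = 0.458.
  1: x = 0.153, y = 0.360
  2: x = 0.413, y = 0.523
  3: x = 0.434, y = 0.118

V/F (drum 2) = 0.458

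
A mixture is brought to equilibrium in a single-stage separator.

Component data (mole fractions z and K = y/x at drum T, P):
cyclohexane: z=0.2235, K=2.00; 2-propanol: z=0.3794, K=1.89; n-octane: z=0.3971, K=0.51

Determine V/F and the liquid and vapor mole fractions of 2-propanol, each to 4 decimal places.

V/F = 0.8032, x_2-propanol = 0.2212, y_2-propanol = 0.4182

Newton–Raphson from V/F = 0.34:
  V/F = 0.3400: g = 0.19254, g' = -0.4389 → V/F = 0.7787
  V/F = 0.7787: g = 0.01045, g' = -0.4248 → V/F = 0.8033
  V/F = 0.8033: g = -0.00007, g' = -0.4302 → V/F = 0.8032
Converged at V/F = 0.8032.
Compositions from xᵢ = zᵢ/(1+V/F(Kᵢ−1)), yᵢ = Kᵢxᵢ:
  cyclohexane: x = 0.1239, y = 0.2479
  2-propanol: x = 0.2212, y = 0.4182
  n-octane: x = 0.6548, y = 0.3340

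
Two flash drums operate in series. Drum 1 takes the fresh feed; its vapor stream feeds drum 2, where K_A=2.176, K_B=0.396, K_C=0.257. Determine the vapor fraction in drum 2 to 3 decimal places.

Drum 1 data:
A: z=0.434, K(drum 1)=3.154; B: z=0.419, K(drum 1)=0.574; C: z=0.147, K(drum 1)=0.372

V/F (drum 2) = 0.555

Drum 1:
Rachford–Rice: g(ψ₁) = Σ zᵢ(Kᵢ−1)/(1+ψ₁(Kᵢ−1)) = 0.
Feasibility: ΣzᵢKᵢ = 1.664, Σzᵢ/Kᵢ = 1.263 — both > 1, two phases present.
Newton iteration, ψ₁⁰ = 0.56:
  ψ₁ = 0.560: g = 0.0469, g' = -0.683 → ψ₁ = 0.629
  ψ₁ = 0.629: g = 0.0008, g' = -0.663 → ψ₁ = 0.630
Converged at ψ₁ = 0.630.
Drum-1 compositions:
  A: x = 0.184, y = 0.581
  B: x = 0.573, y = 0.329
  C: x = 0.243, y = 0.090
Drum-2 feed = drum-1 vapor: z₂ = (0.5808, 0.3287, 0.0905).
Drum 2:
Rachford–Rice: g(ψ₂) = Σ zᵢ(Kᵢ−1)/(1+ψ₂(Kᵢ−1)) = 0.
g(0) = ΣzᵢKᵢ − 1 = 0.417 and g(1) = 1 − Σzᵢ/Kᵢ = -0.449, so a root lies in (0, 1).
Newton iteration, ψ₂⁰ = 0.64:
  ψ₂ = 0.640: g = -0.0621, g' = -0.762 → ψ₂ = 0.559
  ψ₂ = 0.559: g = -0.0022, g' = -0.712 → ψ₂ = 0.555
Converged at ψ₂ = 0.555.
  A: x = 0.351, y = 0.765
  B: x = 0.495, y = 0.196
  C: x = 0.154, y = 0.040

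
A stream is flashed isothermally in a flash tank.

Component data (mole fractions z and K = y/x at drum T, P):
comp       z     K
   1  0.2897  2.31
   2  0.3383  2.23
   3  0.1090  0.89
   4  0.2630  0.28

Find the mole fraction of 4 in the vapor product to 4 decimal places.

y_4 = 0.1555

Material balance + equilibrium reduce to Σ zᵢ(Kᵢ−1)/(1+V/F(Kᵢ−1)) = 0.
g(0) = ΣzᵢKᵢ − 1 = 0.5943 and g(1) = 1 − Σzᵢ/Kᵢ = -0.3389, so a root lies in (0, 1).
Newton–Raphson from V/F = 0.5:
  V/F = 0.5000: g = 0.17840, g' = -0.7121 → V/F = 0.7505
  V/F = 0.7505: g = -0.01734, g' = -0.9118 → V/F = 0.7315
  V/F = 0.7315: g = -0.00029, g' = -0.8816 → V/F = 0.7312
Converged at V/F = 0.7312.
Compositions from xᵢ = zᵢ/(1+V/F(Kᵢ−1)), yᵢ = Kᵢxᵢ:
  1: x = 0.1480, y = 0.3418
  2: x = 0.1781, y = 0.3972
  3: x = 0.1185, y = 0.1055
  4: x = 0.5554, y = 0.1555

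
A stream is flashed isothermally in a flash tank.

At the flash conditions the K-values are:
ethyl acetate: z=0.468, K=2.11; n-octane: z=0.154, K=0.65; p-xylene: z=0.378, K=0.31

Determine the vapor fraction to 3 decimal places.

ψ = 0.301

Let ψ = V/F and solve Σ zᵢ(Kᵢ−1)/(1+ψ(Kᵢ−1)) = 0.
Feasibility: ΣzᵢKᵢ = 1.205, Σzᵢ/Kᵢ = 1.678 — both > 1, two phases present.
Newton iteration, ψ⁰ = 0.5:
  ψ = 0.500: g = -0.1295, g' = -0.686 → ψ = 0.311
  ψ = 0.311: g = -0.0065, g' = -0.634 → ψ = 0.301
Converged at ψ = 0.301.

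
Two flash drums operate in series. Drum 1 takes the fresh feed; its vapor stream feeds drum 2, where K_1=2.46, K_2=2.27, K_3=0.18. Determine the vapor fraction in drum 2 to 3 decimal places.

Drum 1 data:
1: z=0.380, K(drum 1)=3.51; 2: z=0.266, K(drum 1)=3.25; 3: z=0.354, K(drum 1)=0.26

Drum 1:
Material balance + equilibrium reduce to Σ zᵢ(Kᵢ−1)/(1+ψ₁(Kᵢ−1)) = 0.
Check two-phase: ΣzᵢKᵢ = 2.290 > 1 and Σzᵢ/Kᵢ = 1.552 > 1, so g(0) = 1.290 > 0 and g(1) = -0.552 < 0.
Newton iteration, ψ₁⁰ = 0.5:
  ψ₁ = 0.500: g = 0.2888, g' = -1.257 → ψ₁ = 0.730
  ψ₁ = 0.730: g = -0.0060, g' = -1.408 → ψ₁ = 0.725
Converged at ψ₁ = 0.725.
Drum-1 compositions:
  1: x = 0.135, y = 0.473
  2: x = 0.101, y = 0.328
  3: x = 0.764, y = 0.199
Drum-2 feed = drum-1 vapor: z₂ = (0.4729, 0.3284, 0.1987).
Drum 2:
Material balance + equilibrium reduce to Σ zᵢ(Kᵢ−1)/(1+ψ₂(Kᵢ−1)) = 0.
Check two-phase: ΣzᵢKᵢ = 1.945 > 1 and Σzᵢ/Kᵢ = 1.441 > 1, so g(0) = 0.945 > 0 and g(1) = -0.441 < 0.
Iterate (Newton) starting at ψ₂ = 0.5:
  ψ₂ = 0.500: g = 0.3780, g' = -0.919 → ψ₂ = 0.911
  ψ₂ = 0.911: g = -0.1555, g' = -2.393 → ψ₂ = 0.846
  ψ₂ = 0.846: g = -0.0229, g' = -1.753 → ψ₂ = 0.833
Converged at ψ₂ = 0.833.
  1: x = 0.213, y = 0.525
  2: x = 0.160, y = 0.362
  3: x = 0.627, y = 0.113

V/F (drum 2) = 0.833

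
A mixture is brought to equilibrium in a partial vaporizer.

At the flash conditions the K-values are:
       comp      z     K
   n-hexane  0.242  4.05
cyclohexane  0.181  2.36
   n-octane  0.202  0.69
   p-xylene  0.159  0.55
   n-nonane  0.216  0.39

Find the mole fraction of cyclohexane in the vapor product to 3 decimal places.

Newton iteration, ψ⁰ = 0.58:
  ψ = 0.580: g = 0.0271, g' = -0.679 → ψ = 0.620
Converged at ψ = 0.620.
Compositions from xᵢ = zᵢ/(1+ψ(Kᵢ−1)), yᵢ = Kᵢxᵢ:
  n-hexane: x = 0.084, y = 0.339
  cyclohexane: x = 0.098, y = 0.232
  n-octane: x = 0.250, y = 0.173
  p-xylene: x = 0.221, y = 0.121
  n-nonane: x = 0.347, y = 0.136

y_cyclohexane = 0.232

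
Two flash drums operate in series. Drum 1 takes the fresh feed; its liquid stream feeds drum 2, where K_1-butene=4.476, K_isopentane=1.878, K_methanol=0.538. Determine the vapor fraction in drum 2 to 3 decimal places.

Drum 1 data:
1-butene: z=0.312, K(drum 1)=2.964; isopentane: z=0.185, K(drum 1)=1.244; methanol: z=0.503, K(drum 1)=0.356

V/F (drum 2) = 0.434

Drum 1:
Material balance + equilibrium reduce to Σ zᵢ(Kᵢ−1)/(1+ψ₁(Kᵢ−1)) = 0.
Feasibility: ΣzᵢKᵢ = 1.334, Σzᵢ/Kᵢ = 1.667 — both > 1, two phases present.
Newton iteration, ψ₁⁰ = 0.54:
  ψ₁ = 0.540: g = -0.1594, g' = -0.782 → ψ₁ = 0.336
  ψ₁ = 0.336: g = -0.0027, g' = -0.786 → ψ₁ = 0.333
Converged at ψ₁ = 0.333.
Drum-1 compositions:
  1-butene: x = 0.189, y = 0.559
  isopentane: x = 0.171, y = 0.213
  methanol: x = 0.640, y = 0.228
Drum-2 feed = drum-1 liquid: z₂ = (0.1887, 0.1711, 0.6402).
Drum 2:
Rachford–Rice: g(ψ₂) = Σ zᵢ(Kᵢ−1)/(1+ψ₂(Kᵢ−1)) = 0.
Check two-phase: ΣzᵢKᵢ = 1.510 > 1 and Σzᵢ/Kᵢ = 1.323 > 1, so g(0) = 0.510 > 0 and g(1) = -0.323 < 0.
Newton iteration, ψ₂⁰ = 0.61:
  ψ₂ = 0.610: g = -0.1038, g' = -0.555 → ψ₂ = 0.423
  ψ₂ = 0.423: g = 0.0075, g' = -0.655 → ψ₂ = 0.434
Converged at ψ₂ = 0.434.
  1-butene: x = 0.075, y = 0.336
  isopentane: x = 0.124, y = 0.233
  methanol: x = 0.801, y = 0.431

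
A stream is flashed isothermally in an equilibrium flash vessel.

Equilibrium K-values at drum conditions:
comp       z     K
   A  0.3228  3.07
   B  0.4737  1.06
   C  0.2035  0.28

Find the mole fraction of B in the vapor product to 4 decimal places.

Iterate (Newton) starting at ψ = 0.5:
  ψ = 0.5000: g = 0.12701, g' = -0.5932 → ψ = 0.7141
  ψ = 0.7141: g = -0.00470, g' = -0.6737 → ψ = 0.7071
Converged at ψ = 0.7071.
Compositions from xᵢ = zᵢ/(1+ψ(Kᵢ−1)), yᵢ = Kᵢxᵢ:
  A: x = 0.1310, y = 0.4022
  B: x = 0.4544, y = 0.4817
  C: x = 0.4146, y = 0.1161

y_B = 0.4817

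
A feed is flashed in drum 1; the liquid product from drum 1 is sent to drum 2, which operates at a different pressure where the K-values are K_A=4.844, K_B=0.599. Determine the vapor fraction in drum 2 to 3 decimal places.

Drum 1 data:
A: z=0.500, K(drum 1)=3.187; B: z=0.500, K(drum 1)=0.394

V/F (drum 2) = 0.337

Drum 1:
Let ψ₁ = V/F and solve Σ zᵢ(Kᵢ−1)/(1+ψ₁(Kᵢ−1)) = 0.
Check two-phase: ΣzᵢKᵢ = 1.790 > 1 and Σzᵢ/Kᵢ = 1.426 > 1, so g(0) = 0.790 > 0 and g(1) = -0.426 < 0.
Binary case is linear: z₁(K₁−1)(1+ψ₁(K₂−1)) + z₂(K₂−1)(1+ψ₁(K₁−1)) = 0
⇒ ψ₁ = [z₁(K₁−1)+z₂(K₂−1)] / [−(K₁−1)(K₂−1)] = 0.7905/1.3253 = 0.596
Drum-1 compositions:
  A: x = 0.217, y = 0.691
  B: x = 0.783, y = 0.309
Drum-2 feed = drum-1 liquid: z₂ = (0.2170, 0.7830).
Drum 2:
Binary case is linear: z₁(K₁−1)(1+ψ₂(K₂−1)) + z₂(K₂−1)(1+ψ₂(K₁−1)) = 0
⇒ ψ₂ = [z₁(K₁−1)+z₂(K₂−1)] / [−(K₁−1)(K₂−1)] = 0.5200/1.5414 = 0.337
  A: x = 0.094, y = 0.458
  B: x = 0.906, y = 0.542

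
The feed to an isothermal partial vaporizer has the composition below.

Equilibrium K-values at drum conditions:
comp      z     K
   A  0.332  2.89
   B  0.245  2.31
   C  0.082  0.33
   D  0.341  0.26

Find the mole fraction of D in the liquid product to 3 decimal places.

x_D = 0.563

Material balance + equilibrium reduce to Σ zᵢ(Kᵢ−1)/(1+V/F(Kᵢ−1)) = 0.
Check two-phase: ΣzᵢKᵢ = 1.641 > 1 and Σzᵢ/Kᵢ = 1.781 > 1, so g(0) = 0.641 > 0 and g(1) = -0.781 < 0.
Iterate (Newton) starting at V/F = 0.5:
  V/F = 0.500: g = 0.0334, g' = -1.021 → V/F = 0.533
  V/F = 0.533: g = -0.0003, g' = -1.038 → V/F = 0.532
Converged at V/F = 0.532.
Compositions from xᵢ = zᵢ/(1+V/F(Kᵢ−1)), yᵢ = Kᵢxᵢ:
  A: x = 0.165, y = 0.478
  B: x = 0.144, y = 0.333
  C: x = 0.127, y = 0.042
  D: x = 0.563, y = 0.146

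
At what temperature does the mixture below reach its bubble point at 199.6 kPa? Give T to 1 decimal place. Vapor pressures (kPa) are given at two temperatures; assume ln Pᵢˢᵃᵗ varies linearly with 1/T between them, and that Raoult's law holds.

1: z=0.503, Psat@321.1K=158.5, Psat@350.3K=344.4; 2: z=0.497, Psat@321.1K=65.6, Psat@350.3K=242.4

T = 338.2 K

Bubble-point temperature: ΣzᵢPᵢˢᵃᵗ(T) = P. Interpolate ln Pᵢˢᵃᵗ = aᵢ + bᵢ/T.
  T = 321.1 K: ΣzᵢPᵢˢᵃᵗ = 112.33 kPa
  T = 350.3 K: ΣzᵢPᵢˢᵃᵗ = 293.71 kPa
  T = 335.7 K: ΣzᵢPᵢˢᵃᵗ = 184.00 kPa
  T = 343.0 K: ΣzᵢPᵢˢᵃᵗ = 233.19 kPa
  T = 339.4 K: ΣzᵢPᵢˢᵃᵗ = 207.64 kPa
  T = 337.5 K: ΣzᵢPᵢˢᵃᵗ = 195.18 kPa
Interpolating between 337.5 K and 339.4 K gives T ≈ 338.2 K.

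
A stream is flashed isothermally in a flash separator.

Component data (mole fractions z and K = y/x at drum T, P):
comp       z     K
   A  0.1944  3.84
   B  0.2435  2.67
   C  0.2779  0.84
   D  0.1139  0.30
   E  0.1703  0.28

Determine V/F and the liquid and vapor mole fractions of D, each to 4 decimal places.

V/F = 0.6057, x_D = 0.1977, y_D = 0.0593

Rachford–Rice: g(V/F) = Σ zᵢ(Kᵢ−1)/(1+V/F(Kᵢ−1)) = 0.
Feasibility: ΣzᵢKᵢ = 1.7119, Σzᵢ/Kᵢ = 1.4605 — both > 1, two phases present.
Newton iteration, V/F⁰ = 0.65:
  V/F = 0.6500: g = -0.03742, g' = -0.8584 → V/F = 0.6064
  V/F = 0.6064: g = -0.00056, g' = -0.8346 → V/F = 0.6057
Converged at V/F = 0.6057.
Compositions from xᵢ = zᵢ/(1+V/F(Kᵢ−1)), yᵢ = Kᵢxᵢ:
  A: x = 0.0715, y = 0.2744
  B: x = 0.1211, y = 0.3232
  C: x = 0.3077, y = 0.2585
  D: x = 0.1977, y = 0.0593
  E: x = 0.3020, y = 0.0846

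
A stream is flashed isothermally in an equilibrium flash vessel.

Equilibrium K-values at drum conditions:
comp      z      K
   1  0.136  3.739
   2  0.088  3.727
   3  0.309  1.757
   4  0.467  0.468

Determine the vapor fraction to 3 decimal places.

Rachford–Rice: g(ψ) = Σ zᵢ(Kᵢ−1)/(1+ψ(Kᵢ−1)) = 0.
Feasibility: ΣzᵢKᵢ = 1.598, Σzᵢ/Kᵢ = 1.234 — both > 1, two phases present.
Newton iteration, ψ⁰ = 0.35:
  ψ = 0.350: g = 0.1926, g' = -0.748 → ψ = 0.608
  ψ = 0.608: g = 0.0232, g' = -0.608 → ψ = 0.646
Converged at ψ = 0.646.

ψ = 0.646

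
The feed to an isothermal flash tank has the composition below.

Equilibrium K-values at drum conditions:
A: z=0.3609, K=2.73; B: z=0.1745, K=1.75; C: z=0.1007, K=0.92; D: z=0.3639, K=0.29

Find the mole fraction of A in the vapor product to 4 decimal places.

Newton iteration, ψ⁰ = 0.67:
  ψ = 0.6700: g = -0.12502, g' = -0.9432 → ψ = 0.5375
  ψ = 0.5375: g = -0.00940, g' = -0.8203 → ψ = 0.5260
  ψ = 0.5260: g = -0.00003, g' = -0.8146 → ψ = 0.5259
Converged at ψ = 0.5259.
Compositions from xᵢ = zᵢ/(1+ψ(Kᵢ−1)), yᵢ = Kᵢxᵢ:
  A: x = 0.1890, y = 0.5159
  B: x = 0.1251, y = 0.2190
  C: x = 0.1051, y = 0.0967
  D: x = 0.5808, y = 0.1684

y_A = 0.5159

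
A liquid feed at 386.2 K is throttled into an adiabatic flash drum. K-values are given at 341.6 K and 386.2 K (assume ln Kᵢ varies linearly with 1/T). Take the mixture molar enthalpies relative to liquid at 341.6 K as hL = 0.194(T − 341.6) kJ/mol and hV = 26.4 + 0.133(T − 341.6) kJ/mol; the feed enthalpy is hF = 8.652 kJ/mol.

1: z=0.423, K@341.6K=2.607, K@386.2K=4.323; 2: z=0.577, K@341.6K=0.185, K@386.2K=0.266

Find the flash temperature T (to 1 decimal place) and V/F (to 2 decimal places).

Adiabatic flash: solve Rachford–Rice at each trial T, then check hF = ψ·hV(T) + (1−ψ)·hL(T).
  T = 341.6 K: K = (2.607, 0.185), RR gives ψ = 0.160, H_out = 4.223 kJ/mol
  T = 386.2 K: K = (4.323, 0.266), RR gives ψ = 0.403, H_out = 18.187 kJ/mol
  T = 363.9 K: K = (3.410, 0.224), RR gives ψ = 0.306, H_out = 11.985 kJ/mol
  T = 352.8 K: K = (2.996, 0.204), RR gives ψ = 0.243, H_out = 8.411 kJ/mol
  T = 358.4 K: K = (3.201, 0.214), RR gives ψ = 0.276, H_out = 10.270 kJ/mol
  T = 355.6 K: K = (3.098, 0.209), RR gives ψ = 0.260, H_out = 9.357 kJ/mol
  T = 354.2 K: K = (3.046, 0.207), RR gives ψ = 0.251, H_out = 8.888 kJ/mol
Linear interpolation between T = 352.8 (H_out = 8.411) and T = 354.2 (H_out = 8.888) on hF = 8.652 gives T ≈ 353.5 K, at which ψ = 0.25.

T = 353.5 K, V/F = 0.25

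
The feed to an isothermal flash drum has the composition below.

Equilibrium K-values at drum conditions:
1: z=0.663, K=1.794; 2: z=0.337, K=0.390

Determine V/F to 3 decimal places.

V/F = 0.662

Rachford–Rice: g(V/F) = Σ zᵢ(Kᵢ−1)/(1+V/F(Kᵢ−1)) = 0.
g(0) = ΣzᵢKᵢ − 1 = 0.321 and g(1) = 1 − Σzᵢ/Kᵢ = -0.234, so a root lies in (0, 1).
Binary case is linear: z₁(K₁−1)(1+V/F(K₂−1)) + z₂(K₂−1)(1+V/F(K₁−1)) = 0
⇒ V/F = [z₁(K₁−1)+z₂(K₂−1)] / [−(K₁−1)(K₂−1)] = 0.3209/0.4843 = 0.662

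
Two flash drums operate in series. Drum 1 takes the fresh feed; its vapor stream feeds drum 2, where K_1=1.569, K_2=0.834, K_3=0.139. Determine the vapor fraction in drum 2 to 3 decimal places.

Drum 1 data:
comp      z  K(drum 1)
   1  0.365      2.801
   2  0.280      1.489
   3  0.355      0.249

Drum 1:
Let ψ₁ = V/F and solve Σ zᵢ(Kᵢ−1)/(1+ψ₁(Kᵢ−1)) = 0.
Feasibility: ΣzᵢKᵢ = 1.528, Σzᵢ/Kᵢ = 1.744 — both > 1, two phases present.
Newton iteration, ψ₁⁰ = 0.37:
  ψ₁ = 0.370: g = 0.1412, g' = -0.858 → ψ₁ = 0.535
  ψ₁ = 0.535: g = -0.0019, g' = -0.908 → ψ₁ = 0.532
Converged at ψ₁ = 0.532.
Drum-1 compositions:
  1: x = 0.186, y = 0.522
  2: x = 0.222, y = 0.331
  3: x = 0.592, y = 0.147
Drum-2 feed = drum-1 vapor: z₂ = (0.5219, 0.3308, 0.1473).
Drum 2:
Let ψ₂ = V/F and solve Σ zᵢ(Kᵢ−1)/(1+ψ₂(Kᵢ−1)) = 0.
Check two-phase: ΣzᵢKᵢ = 1.115 > 1 and Σzᵢ/Kᵢ = 1.789 > 1, so g(0) = 0.115 > 0 and g(1) = -0.789 < 0.
Newton–Raphson from ψ₂ = 0.5:
  ψ₂ = 0.500: g = -0.0514, g' = -0.450 → ψ₂ = 0.386
  ψ₂ = 0.386: g = -0.0051, g' = -0.369 → ψ₂ = 0.372
Converged at ψ₂ = 0.372.
  1: x = 0.431, y = 0.676
  2: x = 0.353, y = 0.294
  3: x = 0.217, y = 0.030

V/F (drum 2) = 0.372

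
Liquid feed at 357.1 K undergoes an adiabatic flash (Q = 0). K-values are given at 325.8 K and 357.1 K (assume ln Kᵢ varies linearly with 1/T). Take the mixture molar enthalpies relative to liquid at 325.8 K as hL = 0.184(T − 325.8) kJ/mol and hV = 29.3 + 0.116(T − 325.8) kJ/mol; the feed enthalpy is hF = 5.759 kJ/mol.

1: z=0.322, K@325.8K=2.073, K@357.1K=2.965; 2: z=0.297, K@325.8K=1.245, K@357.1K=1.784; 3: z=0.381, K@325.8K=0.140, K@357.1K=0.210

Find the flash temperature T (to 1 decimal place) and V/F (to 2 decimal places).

Adiabatic flash: solve Rachford–Rice at each trial T, then check hF = ψ·hV(T) + (1−ψ)·hL(T).
  T = 325.8 K: K = (2.073, 1.245, 0.140), RR gives ψ = 0.137, H_out = 4.023 kJ/mol
  T = 357.1 K: K = (2.965, 1.784, 0.210), RR gives ψ = 0.490, H_out = 19.060 kJ/mol
  T = 341.5 K: K = (2.501, 1.504, 0.173), RR gives ψ = 0.351, H_out = 12.793 kJ/mol
  T = 333.6 K: K = (2.281, 1.370, 0.156), RR gives ψ = 0.257, H_out = 8.831 kJ/mol
  T = 329.7 K: K = (2.176, 1.307, 0.148), RR gives ψ = 0.201, H_out = 6.565 kJ/mol
  T = 327.8 K: K = (2.125, 1.277, 0.144), RR gives ψ = 0.171, H_out = 5.365 kJ/mol
Linear interpolation between T = 327.8 (H_out = 5.365) and T = 329.7 (H_out = 6.565) on hF = 5.759 gives T ≈ 328.4 K, at which ψ = 0.18.

T = 328.4 K, V/F = 0.18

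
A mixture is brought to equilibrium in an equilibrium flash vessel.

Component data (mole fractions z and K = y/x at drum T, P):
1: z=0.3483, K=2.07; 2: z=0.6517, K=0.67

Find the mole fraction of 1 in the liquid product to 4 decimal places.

Let ψ = V/F and solve Σ zᵢ(Kᵢ−1)/(1+ψ(Kᵢ−1)) = 0.
Feasibility: ΣzᵢKᵢ = 1.1576, Σzᵢ/Kᵢ = 1.1409 — both > 1, two phases present.
Binary case is linear: z₁(K₁−1)(1+ψ(K₂−1)) + z₂(K₂−1)(1+ψ(K₁−1)) = 0
⇒ ψ = [z₁(K₁−1)+z₂(K₂−1)] / [−(K₁−1)(K₂−1)] = 0.15762/0.35310 = 0.4464
Compositions from xᵢ = zᵢ/(1+ψ(Kᵢ−1)), yᵢ = Kᵢxᵢ:
  1: x = 0.2357, y = 0.4879
  2: x = 0.7643, y = 0.5121

x_1 = 0.2357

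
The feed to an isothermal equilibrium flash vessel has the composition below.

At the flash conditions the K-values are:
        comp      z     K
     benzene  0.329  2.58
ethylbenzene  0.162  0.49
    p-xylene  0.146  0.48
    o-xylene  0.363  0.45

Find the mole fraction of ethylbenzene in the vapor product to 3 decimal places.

Material balance + equilibrium reduce to Σ zᵢ(Kᵢ−1)/(1+β(Kᵢ−1)) = 0.
Check two-phase: ΣzᵢKᵢ = 1.162 > 1 and Σzᵢ/Kᵢ = 1.569 > 1, so g(0) = 0.162 > 0 and g(1) = -0.569 < 0.
Newton–Raphson from β = 0.5:
  β = 0.500: g = -0.1985, g' = -0.613 → β = 0.176
  β = 0.176: g = 0.0111, g' = -0.736 → β = 0.191
  β = 0.191: g = 0.0001, g' = -0.722 → β = 0.192
Converged at β = 0.192.
Compositions from xᵢ = zᵢ/(1+β(Kᵢ−1)), yᵢ = Kᵢxᵢ:
  benzene: x = 0.253, y = 0.652
  ethylbenzene: x = 0.180, y = 0.088
  p-xylene: x = 0.162, y = 0.078
  o-xylene: x = 0.406, y = 0.183

y_ethylbenzene = 0.088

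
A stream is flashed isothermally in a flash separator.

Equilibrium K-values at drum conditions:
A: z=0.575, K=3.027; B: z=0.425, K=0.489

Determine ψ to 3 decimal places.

ψ = 0.916

Rachford–Rice: g(ψ) = Σ zᵢ(Kᵢ−1)/(1+ψ(Kᵢ−1)) = 0.
Check two-phase: ΣzᵢKᵢ = 1.948 > 1 and Σzᵢ/Kᵢ = 1.059 > 1, so g(0) = 0.948 > 0 and g(1) = -0.059 < 0.
Binary case is linear: z₁(K₁−1)(1+ψ(K₂−1)) + z₂(K₂−1)(1+ψ(K₁−1)) = 0
⇒ ψ = [z₁(K₁−1)+z₂(K₂−1)] / [−(K₁−1)(K₂−1)] = 0.9483/1.0358 = 0.916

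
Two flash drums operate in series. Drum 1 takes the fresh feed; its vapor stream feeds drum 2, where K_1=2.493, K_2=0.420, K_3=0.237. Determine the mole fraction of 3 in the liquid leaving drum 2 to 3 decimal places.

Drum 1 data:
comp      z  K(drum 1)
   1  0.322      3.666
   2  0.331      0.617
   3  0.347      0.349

Drum 1:
Material balance + equilibrium reduce to Σ zᵢ(Kᵢ−1)/(1+ψ₁(Kᵢ−1)) = 0.
Check two-phase: ΣzᵢKᵢ = 1.506 > 1 and Σzᵢ/Kᵢ = 1.619 > 1, so g(0) = 0.506 > 0 and g(1) = -0.619 < 0.
Newton–Raphson from ψ₁ = 0.5:
  ψ₁ = 0.500: g = -0.1237, g' = -0.818 → ψ₁ = 0.349
  ψ₁ = 0.349: g = 0.0063, g' = -0.925 → ψ₁ = 0.356
Converged at ψ₁ = 0.356.
Drum-1 compositions:
  1: x = 0.165, y = 0.606
  2: x = 0.383, y = 0.236
  3: x = 0.452, y = 0.158
Drum-2 feed = drum-1 vapor: z₂ = (0.6060, 0.2364, 0.1576).
Drum 2:
Rachford–Rice: g(ψ₂) = Σ zᵢ(Kᵢ−1)/(1+ψ₂(Kᵢ−1)) = 0.
Check two-phase: ΣzᵢKᵢ = 1.647 > 1 and Σzᵢ/Kᵢ = 1.471 > 1, so g(0) = 0.647 > 0 and g(1) = -0.471 < 0.
Newton iteration, ψ₂⁰ = 0.5:
  ψ₂ = 0.500: g = 0.1305, g' = -0.840 → ψ₂ = 0.655
  ψ₂ = 0.655: g = -0.0043, g' = -0.919 → ψ₂ = 0.651
Converged at ψ₂ = 0.651.
  1: x = 0.307, y = 0.766
  2: x = 0.380, y = 0.159
  3: x = 0.313, y = 0.074

x_3 (drum 2) = 0.313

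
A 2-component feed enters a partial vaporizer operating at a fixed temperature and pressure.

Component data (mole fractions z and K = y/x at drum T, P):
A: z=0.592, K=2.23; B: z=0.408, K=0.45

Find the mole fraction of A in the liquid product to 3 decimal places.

Rachford–Rice: g(V/F) = Σ zᵢ(Kᵢ−1)/(1+V/F(Kᵢ−1)) = 0.
g(0) = ΣzᵢKᵢ − 1 = 0.504 and g(1) = 1 − Σzᵢ/Kᵢ = -0.172, so a root lies in (0, 1).
Binary case is linear: z₁(K₁−1)(1+V/F(K₂−1)) + z₂(K₂−1)(1+V/F(K₁−1)) = 0
⇒ V/F = [z₁(K₁−1)+z₂(K₂−1)] / [−(K₁−1)(K₂−1)] = 0.5038/0.6765 = 0.745
Compositions from xᵢ = zᵢ/(1+V/F(Kᵢ−1)), yᵢ = Kᵢxᵢ:
  A: x = 0.309, y = 0.689
  B: x = 0.691, y = 0.311

x_A = 0.309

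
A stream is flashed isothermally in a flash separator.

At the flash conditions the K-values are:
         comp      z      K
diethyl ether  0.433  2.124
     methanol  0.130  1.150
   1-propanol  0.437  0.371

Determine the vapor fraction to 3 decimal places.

ψ = 0.377

Let ψ = V/F and solve Σ zᵢ(Kᵢ−1)/(1+ψ(Kᵢ−1)) = 0.
Feasibility: ΣzᵢKᵢ = 1.231, Σzᵢ/Kᵢ = 1.495 — both > 1, two phases present.
Iterate (Newton) starting at ψ = 0.5:
  ψ = 0.500: g = -0.0713, g' = -0.595 → ψ = 0.380
  ψ = 0.380: g = -0.0018, g' = -0.570 → ψ = 0.377
Converged at ψ = 0.377.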